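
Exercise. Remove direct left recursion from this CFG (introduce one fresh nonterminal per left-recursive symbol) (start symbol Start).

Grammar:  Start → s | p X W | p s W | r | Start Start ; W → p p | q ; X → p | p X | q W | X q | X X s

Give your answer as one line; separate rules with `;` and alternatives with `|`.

Directly left-recursive nonterminals: Start, X.
For Start: α = {Start}, β = {s, p X W, p s W, r}. Rewrite as Start → β Start1 and Start1 → α Start1 | ε.
For X: α = {q, X s}, β = {p, p X, q W}. Rewrite as X → β X1 and X1 → α X1 | ε.

Start → s Start1 | p X W Start1 | p s W Start1 | r Start1; W → p p | q; X → p X1 | p X X1 | q W X1; Start1 → Start Start1 | ε; X1 → q X1 | X s X1 | ε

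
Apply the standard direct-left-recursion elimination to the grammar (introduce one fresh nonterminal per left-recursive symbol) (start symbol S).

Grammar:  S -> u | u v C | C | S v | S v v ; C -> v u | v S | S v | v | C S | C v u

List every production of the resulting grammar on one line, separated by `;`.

S -> u S' | u v C S' | C S'; C -> v u C' | v S C' | S v C' | v C'; S' -> v S' | v v S' | eps; C' -> S C' | v u C' | eps

S, C are directly left-recursive.
For S: α = {v, v v}, β = {u, u v C, C}. Rewrite as S → β S' and S' → α S' | ε.
For C: α = {S, v u}, β = {v u, v S, S v, v}. Rewrite as C → β C' and C' → α C' | ε.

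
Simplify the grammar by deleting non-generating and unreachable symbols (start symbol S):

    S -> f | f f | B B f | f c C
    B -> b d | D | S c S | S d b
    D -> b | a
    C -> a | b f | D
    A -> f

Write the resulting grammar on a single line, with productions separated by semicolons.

Generating nonterminals: {A, B, C, D, S}.
Reachable from S after that: {B, C, D, S}.
Removed useless symbols: {A} and every production mentioning them.

S -> f | f f | B B f | f c C; B -> b d | D | S c S | S d b; D -> b | a; C -> a | b f | D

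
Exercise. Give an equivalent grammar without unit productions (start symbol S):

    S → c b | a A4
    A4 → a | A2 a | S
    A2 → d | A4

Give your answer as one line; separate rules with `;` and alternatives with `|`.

Unit pairs: A2 ⇒* {A4, S}; A4 ⇒* {S}.
Replace each nonterminal's rules with the union of the non-unit rules of every nonterminal it unit-derives.

S → c b | a A4; A4 → a | A2 a | c b | a A4; A2 → a | A2 a | d | c b | a A4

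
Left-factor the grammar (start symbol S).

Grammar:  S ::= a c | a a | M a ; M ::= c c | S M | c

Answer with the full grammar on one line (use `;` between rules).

S ::= M a | a S'; M ::= S M | c M'; S' ::= c | a; M' ::= c | ε

S has alternatives sharing prefix 'a': factor to S → a S' with S' → c | a.
M has alternatives sharing prefix 'c': factor to M → c M' with M' → c | ε.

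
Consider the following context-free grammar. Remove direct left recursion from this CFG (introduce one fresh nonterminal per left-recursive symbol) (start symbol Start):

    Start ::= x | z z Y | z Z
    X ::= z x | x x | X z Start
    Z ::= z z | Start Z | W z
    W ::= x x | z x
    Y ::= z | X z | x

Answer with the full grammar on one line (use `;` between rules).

Left recursion appears on X.
For X: α = {z Start}, β = {z x, x x}. Rewrite as X → β X1 and X1 → α X1 | ε.

Start ::= x | z z Y | z Z; X ::= z x X1 | x x X1; Z ::= z z | Start Z | W z; W ::= x x | z x; Y ::= z | X z | x; X1 ::= z Start X1 | ε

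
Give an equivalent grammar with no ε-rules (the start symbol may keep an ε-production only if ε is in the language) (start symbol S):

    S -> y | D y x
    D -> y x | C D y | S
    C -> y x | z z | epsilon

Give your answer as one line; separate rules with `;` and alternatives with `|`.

S -> y | D y x; D -> y x | C D y | D y | S; C -> y x | z z

Nullable nonterminals: {C}.
ε ∉ L(G), so no ε-production is kept.
Expand every rule over subsets of its nullable positions: D → C D y gives C D y | D y.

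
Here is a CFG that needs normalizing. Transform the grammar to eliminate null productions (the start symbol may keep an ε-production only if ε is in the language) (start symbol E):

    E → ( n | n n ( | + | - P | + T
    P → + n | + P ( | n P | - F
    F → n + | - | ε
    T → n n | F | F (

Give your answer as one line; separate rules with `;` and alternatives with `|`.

The nullable symbols are {F, T}.
ε ∉ L(G), so no ε-production is kept.
Expand every rule over subsets of its nullable positions: P → - F gives - F | -. T → F ( gives F ( | (.

E → ( n | n n ( | + | - P | + T; P → + n | + P ( | n P | - F | -; F → n + | -; T → n n | F | F ( | (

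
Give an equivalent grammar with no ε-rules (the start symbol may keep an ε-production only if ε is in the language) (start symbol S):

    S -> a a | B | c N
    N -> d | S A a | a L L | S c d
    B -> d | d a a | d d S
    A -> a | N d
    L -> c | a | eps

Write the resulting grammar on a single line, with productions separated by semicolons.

Nullable nonterminals: {L}.
ε ∉ L(G), so no ε-production is kept.
For each production, add variants omitting each subset of nullable occurrences: N → a L L gives a L L | a L | a.

S -> a a | B | c N; N -> d | S A a | a L L | a L | a | S c d; B -> d | d a a | d d S; A -> a | N d; L -> c | a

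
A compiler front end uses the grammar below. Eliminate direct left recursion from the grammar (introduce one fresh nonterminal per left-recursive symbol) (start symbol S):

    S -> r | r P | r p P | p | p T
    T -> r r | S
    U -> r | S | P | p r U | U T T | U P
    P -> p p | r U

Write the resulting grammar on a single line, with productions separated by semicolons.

U is directly left-recursive.
For U: α = {T T, P}, β = {r, S, P, p r U}. Rewrite as U → β U' and U' → α U' | ε.

S -> r | r P | r p P | p | p T; T -> r r | S; U -> r U' | S U' | P U' | p r U U'; P -> p p | r U; U' -> T T U' | P U' | epsilon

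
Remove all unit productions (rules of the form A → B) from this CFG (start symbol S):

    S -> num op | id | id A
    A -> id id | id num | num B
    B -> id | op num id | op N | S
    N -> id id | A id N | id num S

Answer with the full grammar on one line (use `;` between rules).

Unit pairs: B ⇒* {S}.
For every A with A ⇒* B via unit rules, add B's non-unit alternatives to A; then delete every rule of the form X → Y.

S -> num op | id | id A; A -> id id | id num | num B; B -> id | op num id | op N | num op | id A; N -> id id | A id N | id num S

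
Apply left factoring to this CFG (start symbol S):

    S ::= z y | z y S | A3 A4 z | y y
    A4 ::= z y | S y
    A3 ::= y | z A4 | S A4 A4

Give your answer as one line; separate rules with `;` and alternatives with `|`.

S has alternatives sharing prefix 'z y': factor to S → z y S' with S' → ε | S.

S ::= A3 A4 z | y y | z y S'; A4 ::= z y | S y; A3 ::= y | z A4 | S A4 A4; S' ::= epsilon | S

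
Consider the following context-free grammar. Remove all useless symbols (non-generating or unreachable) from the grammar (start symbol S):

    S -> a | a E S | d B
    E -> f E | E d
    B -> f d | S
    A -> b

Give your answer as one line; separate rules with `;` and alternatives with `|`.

Generating nonterminals: {A, B, S}.
Reachable from S after that: {B, S}.
Removed useless symbols: {A, E} and every production mentioning them.

S -> a | d B; B -> f d | S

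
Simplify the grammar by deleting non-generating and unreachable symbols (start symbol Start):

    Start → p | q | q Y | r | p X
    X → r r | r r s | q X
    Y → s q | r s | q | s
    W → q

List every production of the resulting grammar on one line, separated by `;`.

Start → p | q | q Y | r | p X; X → r r | r r s | q X; Y → s q | r s | q | s

Generating nonterminals: {Start, W, X, Y}.
Reachable from Start after that: {Start, X, Y}.
Removed useless symbols: {W} and every production mentioning them.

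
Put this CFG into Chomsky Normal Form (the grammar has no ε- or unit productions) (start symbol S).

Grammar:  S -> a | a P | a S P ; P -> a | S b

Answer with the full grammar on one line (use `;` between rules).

S -> a | X1 P | X1 Y1; P -> a | S X2; X1 -> a; X2 -> b; Y1 -> S P

Introduce a nonterminal for each terminal appearing in a rule of length ≥ 2: X1 → a, X2 → b.
Binarize each right-hand side of length ≥ 3 by chaining fresh nonterminals (Y1, Y2, …): affected rules were S → X1 S P.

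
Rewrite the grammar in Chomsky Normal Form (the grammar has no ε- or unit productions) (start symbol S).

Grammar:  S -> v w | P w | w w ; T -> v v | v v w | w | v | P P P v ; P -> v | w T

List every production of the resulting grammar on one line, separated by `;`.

Introduce a nonterminal for each terminal appearing in a rule of length ≥ 2: X1 → v, X2 → w.
Binarize each right-hand side of length ≥ 3 by chaining fresh nonterminals (Y1, Y2, …): affected rules were T → X1 X1 X2; T → P P P X1.

S -> X1 X2 | P X2 | X2 X2; T -> X1 X1 | X1 Y1 | w | v | P Y2; P -> v | X2 T; X1 -> v; X2 -> w; Y1 -> X1 X2; Y2 -> P Y3; Y3 -> P X1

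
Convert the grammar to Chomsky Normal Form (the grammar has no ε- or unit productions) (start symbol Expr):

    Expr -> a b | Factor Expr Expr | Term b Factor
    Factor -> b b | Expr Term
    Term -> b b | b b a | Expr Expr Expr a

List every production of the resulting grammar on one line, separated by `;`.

Introduce a nonterminal for each terminal appearing in a rule of length ≥ 2: X1 → a, X2 → b.
Binarize each right-hand side of length ≥ 3 by chaining fresh nonterminals (Y1, Y2, …): affected rules were Expr → Factor Expr Expr; Expr → Term X2 Factor; Term → X2 X2 X1; Term → Expr Expr Expr X1.

Expr -> X1 X2 | Factor Y1 | Term Y2; Factor -> X2 X2 | Expr Term; Term -> X2 X2 | X2 Y3 | Expr Y4; X1 -> a; X2 -> b; Y1 -> Expr Expr; Y2 -> X2 Factor; Y3 -> X2 X1; Y4 -> Expr Y5; Y5 -> Expr X1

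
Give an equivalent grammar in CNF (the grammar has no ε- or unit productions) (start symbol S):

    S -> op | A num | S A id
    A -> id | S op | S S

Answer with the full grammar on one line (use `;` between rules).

S -> op | A X1 | S Y1; A -> id | S X3 | S S; X1 -> num; X2 -> id; X3 -> op; Y1 -> A X2

Introduce a nonterminal for each terminal appearing in a rule of length ≥ 2: X1 → num, X2 → id, X3 → op.
Binarize each right-hand side of length ≥ 3 by chaining fresh nonterminals (Y1, Y2, …): affected rules were S → S A X2.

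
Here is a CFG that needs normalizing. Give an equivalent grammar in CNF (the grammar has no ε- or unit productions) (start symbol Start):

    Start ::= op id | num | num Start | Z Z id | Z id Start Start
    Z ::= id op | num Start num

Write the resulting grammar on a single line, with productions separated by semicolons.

Start ::= X1 X2 | num | X3 Start | Z Y1 | Z Y2; Z ::= X2 X1 | X3 Y4; X1 ::= op; X2 ::= id; X3 ::= num; Y1 ::= Z X2; Y2 ::= X2 Y3; Y3 ::= Start Start; Y4 ::= Start X3

Introduce a nonterminal for each terminal appearing in a rule of length ≥ 2: X1 → op, X2 → id, X3 → num.
Binarize each right-hand side of length ≥ 3 by chaining fresh nonterminals (Y1, Y2, …): affected rules were Start → Z Z X2; Start → Z X2 Start Start; Z → X3 Start X3.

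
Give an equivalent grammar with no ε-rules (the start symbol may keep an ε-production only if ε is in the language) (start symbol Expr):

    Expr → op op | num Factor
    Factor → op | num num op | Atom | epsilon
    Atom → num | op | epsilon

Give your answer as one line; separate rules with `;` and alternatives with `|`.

Expr → op op | num Factor | num; Factor → op | num num op | Atom; Atom → num | op

The nullable symbols are {Atom, Factor}.
ε ∉ L(G), so no ε-production is kept.
For each production, add variants omitting each subset of nullable occurrences: Expr → num Factor gives num Factor | num.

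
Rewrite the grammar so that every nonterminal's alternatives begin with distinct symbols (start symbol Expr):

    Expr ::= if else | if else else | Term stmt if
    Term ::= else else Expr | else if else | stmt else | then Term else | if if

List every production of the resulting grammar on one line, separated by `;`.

Expr has alternatives sharing prefix 'if else': factor to Expr → if else Expr1 with Expr1 → ε | else.
Term has alternatives sharing prefix 'else': factor to Term → else Term1 with Term1 → else Expr | if else.

Expr ::= Term stmt if | if else Expr1; Term ::= stmt else | then Term else | if if | else Term1; Expr1 ::= ε | else; Term1 ::= else Expr | if else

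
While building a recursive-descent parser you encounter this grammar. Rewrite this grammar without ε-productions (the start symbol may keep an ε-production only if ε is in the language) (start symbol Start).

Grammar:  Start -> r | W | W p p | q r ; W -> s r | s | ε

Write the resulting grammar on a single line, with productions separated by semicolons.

The nullable symbols are {Start, W}.
ε ∈ L(G) since Start is nullable, so keep Start → ε.
Expand every rule over subsets of its nullable positions: Start → W p p gives W p p | p p.

Start -> r | W | W p p | p p | q r | ε; W -> s r | s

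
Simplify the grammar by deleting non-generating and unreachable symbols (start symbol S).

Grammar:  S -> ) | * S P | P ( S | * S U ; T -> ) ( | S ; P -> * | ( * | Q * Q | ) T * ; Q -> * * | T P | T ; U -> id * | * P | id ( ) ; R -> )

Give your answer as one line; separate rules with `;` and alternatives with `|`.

S -> ) | * S P | P ( S | * S U; T -> ) ( | S; P -> * | ( * | Q * Q | ) T *; Q -> * * | T P | T; U -> id * | * P | id ( )

Generating nonterminals: {P, Q, R, S, T, U}.
Reachable from S after that: {P, Q, S, T, U}.
Removed useless symbols: {R} and every production mentioning them.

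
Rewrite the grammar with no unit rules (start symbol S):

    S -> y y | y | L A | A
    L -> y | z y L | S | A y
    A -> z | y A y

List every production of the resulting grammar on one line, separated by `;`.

S -> y y | y | L A | z | y A y; L -> y | z y L | A y | y y | L A | z | y A y; A -> z | y A y

Unit pairs: L ⇒* {A, S}; S ⇒* {A}.
For every A with A ⇒* B via unit rules, add B's non-unit alternatives to A; then delete every rule of the form X → Y.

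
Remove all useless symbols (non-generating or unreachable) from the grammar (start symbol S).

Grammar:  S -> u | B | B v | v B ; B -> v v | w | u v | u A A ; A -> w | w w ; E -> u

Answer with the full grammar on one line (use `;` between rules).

Generating nonterminals: {A, B, E, S}.
Reachable from S after that: {A, B, S}.
Removed useless symbols: {E} and every production mentioning them.

S -> u | B | B v | v B; B -> v v | w | u v | u A A; A -> w | w w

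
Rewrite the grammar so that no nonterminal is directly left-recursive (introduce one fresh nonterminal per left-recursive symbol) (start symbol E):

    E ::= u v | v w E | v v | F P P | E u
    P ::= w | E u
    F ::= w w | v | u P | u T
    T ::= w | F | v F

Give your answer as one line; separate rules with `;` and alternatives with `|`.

E is directly left-recursive.
For E: α = {u}, β = {u v, v w E, v v, F P P}. Rewrite as E → β E' and E' → α E' | ε.

E ::= u v E' | v w E E' | v v E' | F P P E'; P ::= w | E u; F ::= w w | v | u P | u T; T ::= w | F | v F; E' ::= u E' | ε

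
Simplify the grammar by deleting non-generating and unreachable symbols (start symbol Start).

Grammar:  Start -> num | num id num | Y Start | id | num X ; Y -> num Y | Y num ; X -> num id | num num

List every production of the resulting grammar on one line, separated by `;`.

Generating nonterminals: {Start, X}.
Reachable from Start after that: {Start, X}.
Removed useless symbols: {Y} and every production mentioning them.

Start -> num | num id num | id | num X; X -> num id | num num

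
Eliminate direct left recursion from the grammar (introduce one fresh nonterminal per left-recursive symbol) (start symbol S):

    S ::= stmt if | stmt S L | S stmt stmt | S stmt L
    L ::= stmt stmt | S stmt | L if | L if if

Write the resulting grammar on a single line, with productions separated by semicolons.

Directly left-recursive nonterminals: S, L.
For S: α = {stmt stmt, stmt L}, β = {stmt if, stmt S L}. Rewrite as S → β S' and S' → α S' | ε.
For L: α = {if, if if}, β = {stmt stmt, S stmt}. Rewrite as L → β L' and L' → α L' | ε.

S ::= stmt if S' | stmt S L S'; L ::= stmt stmt L' | S stmt L'; S' ::= stmt stmt S' | stmt L S' | ε; L' ::= if L' | if if L' | ε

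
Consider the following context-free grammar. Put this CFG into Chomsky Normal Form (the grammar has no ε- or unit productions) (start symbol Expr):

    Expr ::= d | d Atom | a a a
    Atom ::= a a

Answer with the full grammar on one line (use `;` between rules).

Expr ::= d | X1 Atom | X2 Y1; Atom ::= X2 X2; X1 ::= d; X2 ::= a; Y1 ::= X2 X2

Introduce a nonterminal for each terminal appearing in a rule of length ≥ 2: X1 → d, X2 → a.
Binarize each right-hand side of length ≥ 3 by chaining fresh nonterminals (Y1, Y2, …): affected rules were Expr → X2 X2 X2.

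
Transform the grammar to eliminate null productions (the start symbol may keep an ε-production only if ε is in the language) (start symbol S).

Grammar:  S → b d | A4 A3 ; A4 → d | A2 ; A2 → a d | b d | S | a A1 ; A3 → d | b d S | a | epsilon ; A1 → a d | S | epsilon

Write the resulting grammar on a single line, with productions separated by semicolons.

Nullable set = {A1, A3}.
ε ∉ L(G), so no ε-production is kept.
For each production, add variants omitting each subset of nullable occurrences: S → A4 A3 gives A4 A3 | A4. A2 → a A1 gives a A1 | a.

S → b d | A4 A3 | A4; A4 → d | A2; A2 → a d | b d | S | a A1 | a; A3 → d | b d S | a; A1 → a d | S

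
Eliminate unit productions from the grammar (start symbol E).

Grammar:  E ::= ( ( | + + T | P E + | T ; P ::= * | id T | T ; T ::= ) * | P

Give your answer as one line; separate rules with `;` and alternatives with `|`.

Unit pairs: E ⇒* {P, T}; P ⇒* {T}; T ⇒* {P}.
For each unit pair (A, B), copy every non-unit production of B to A, then drop all unit productions.

E ::= ( ( | + + T | P E + | * | id T | ) *; P ::= * | id T | ) *; T ::= * | id T | ) *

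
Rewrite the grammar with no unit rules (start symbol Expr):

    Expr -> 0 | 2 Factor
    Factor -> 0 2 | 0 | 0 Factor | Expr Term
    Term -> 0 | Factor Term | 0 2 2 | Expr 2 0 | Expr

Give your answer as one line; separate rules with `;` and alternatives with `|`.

Expr -> 0 | 2 Factor; Factor -> 0 2 | 0 | 0 Factor | Expr Term; Term -> 0 | Factor Term | 0 2 2 | Expr 2 0 | 2 Factor

Unit pairs: Term ⇒* {Expr}.
For each unit pair (A, B), copy every non-unit production of B to A, then drop all unit productions.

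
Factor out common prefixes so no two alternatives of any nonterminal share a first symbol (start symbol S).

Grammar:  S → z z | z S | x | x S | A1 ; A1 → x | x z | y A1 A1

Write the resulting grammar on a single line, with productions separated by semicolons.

S → A1 | z S' | x S''; A1 → y A1 A1 | x A1'; S' → z | S; S'' → epsilon | S; A1' → epsilon | z

S has alternatives sharing prefix 'z': factor to S → z S' with S' → z | S.
S has alternatives sharing prefix 'x': factor to S → x S'' with S'' → ε | S.
A1 has alternatives sharing prefix 'x': factor to A1 → x A1' with A1' → ε | z.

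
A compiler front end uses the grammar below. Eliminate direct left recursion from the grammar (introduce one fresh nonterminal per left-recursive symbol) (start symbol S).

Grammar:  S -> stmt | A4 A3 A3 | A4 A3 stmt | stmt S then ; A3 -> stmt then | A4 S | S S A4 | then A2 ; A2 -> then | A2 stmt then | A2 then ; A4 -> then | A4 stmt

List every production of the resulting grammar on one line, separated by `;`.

S -> stmt | A4 A3 A3 | A4 A3 stmt | stmt S then; A3 -> stmt then | A4 S | S S A4 | then A2; A2 -> then A2'; A4 -> then A4'; A2' -> stmt then A2' | then A2' | ε; A4' -> stmt A4' | ε

Directly left-recursive nonterminals: A2, A4.
For A2: α = {stmt then, then}, β = {then}. Rewrite as A2 → β A2' and A2' → α A2' | ε.
For A4: α = {stmt}, β = {then}. Rewrite as A4 → β A4' and A4' → α A4' | ε.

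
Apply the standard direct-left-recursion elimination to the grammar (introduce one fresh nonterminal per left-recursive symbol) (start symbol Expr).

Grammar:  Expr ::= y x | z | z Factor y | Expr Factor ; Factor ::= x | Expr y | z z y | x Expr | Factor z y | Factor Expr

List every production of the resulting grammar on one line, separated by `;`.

Directly left-recursive nonterminals: Expr, Factor.
For Expr: α = {Factor}, β = {y x, z, z Factor y}. Rewrite as Expr → β Expr1 and Expr1 → α Expr1 | ε.
For Factor: α = {z y, Expr}, β = {x, Expr y, z z y, x Expr}. Rewrite as Factor → β Factor1 and Factor1 → α Factor1 | ε.

Expr ::= y x Expr1 | z Expr1 | z Factor y Expr1; Factor ::= x Factor1 | Expr y Factor1 | z z y Factor1 | x Expr Factor1; Expr1 ::= Factor Expr1 | ε; Factor1 ::= z y Factor1 | Expr Factor1 | ε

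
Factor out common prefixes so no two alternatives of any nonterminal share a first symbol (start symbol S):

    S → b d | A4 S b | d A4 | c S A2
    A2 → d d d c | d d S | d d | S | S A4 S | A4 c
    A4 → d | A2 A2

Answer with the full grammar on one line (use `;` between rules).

A2 has alternatives sharing prefix 'd d': factor to A2 → d d A2' with A2' → d c | S | ε.
A2 has alternatives sharing prefix 'S': factor to A2 → S A2'' with A2'' → ε | A4 S.

S → b d | A4 S b | d A4 | c S A2; A2 → A4 c | d d A2' | S A2''; A4 → d | A2 A2; A2' → d c | S | eps; A2'' → eps | A4 S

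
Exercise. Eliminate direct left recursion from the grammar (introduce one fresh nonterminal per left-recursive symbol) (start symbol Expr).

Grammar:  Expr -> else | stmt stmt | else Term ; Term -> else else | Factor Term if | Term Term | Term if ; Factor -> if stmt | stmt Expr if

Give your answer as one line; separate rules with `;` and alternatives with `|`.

Directly left-recursive nonterminal: Term.
For Term: α = {Term, if}, β = {else else, Factor Term if}. Rewrite as Term → β Term1 and Term1 → α Term1 | ε.

Expr -> else | stmt stmt | else Term; Term -> else else Term1 | Factor Term if Term1; Factor -> if stmt | stmt Expr if; Term1 -> Term Term1 | if Term1 | ε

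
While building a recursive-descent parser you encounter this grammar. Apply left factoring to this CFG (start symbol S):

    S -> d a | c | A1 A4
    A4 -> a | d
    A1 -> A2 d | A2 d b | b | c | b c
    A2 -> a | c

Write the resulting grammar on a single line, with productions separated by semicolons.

A1 has alternatives sharing prefix 'A2 d': factor to A1 → A2 d A1' with A1' → ε | b.
A1 has alternatives sharing prefix 'b': factor to A1 → b A1'' with A1'' → ε | c.

S -> d a | c | A1 A4; A4 -> a | d; A1 -> c | A2 d A1' | b A1''; A2 -> a | c; A1' -> ε | b; A1'' -> ε | c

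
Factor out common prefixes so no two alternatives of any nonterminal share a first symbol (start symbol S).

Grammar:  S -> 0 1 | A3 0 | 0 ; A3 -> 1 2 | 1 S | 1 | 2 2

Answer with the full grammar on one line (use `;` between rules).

S -> A3 0 | 0 S'; A3 -> 2 2 | 1 A3'; S' -> 1 | ε; A3' -> 2 | S | ε

S has alternatives sharing prefix '0': factor to S → 0 S' with S' → 1 | ε.
A3 has alternatives sharing prefix '1': factor to A3 → 1 A3' with A3' → 2 | S | ε.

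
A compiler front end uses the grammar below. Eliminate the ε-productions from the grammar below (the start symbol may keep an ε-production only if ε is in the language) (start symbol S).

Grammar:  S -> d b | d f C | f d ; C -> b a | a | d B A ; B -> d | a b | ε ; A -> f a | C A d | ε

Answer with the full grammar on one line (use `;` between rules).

S -> d b | d f C | f d; C -> b a | a | d B A | d B | d A | d; B -> d | a b; A -> f a | C A d | C d

Nullable nonterminals: {A, B}.
ε ∉ L(G), so no ε-production is kept.
Expand every rule over subsets of its nullable positions: C → d B A gives d B A | d B | d A | d. A → C A d gives C A d | C d.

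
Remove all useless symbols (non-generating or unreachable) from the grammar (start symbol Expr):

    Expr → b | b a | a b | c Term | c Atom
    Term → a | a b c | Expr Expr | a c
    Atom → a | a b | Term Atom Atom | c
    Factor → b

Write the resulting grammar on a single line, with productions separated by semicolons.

Generating nonterminals: {Atom, Expr, Factor, Term}.
Reachable from Expr after that: {Atom, Expr, Term}.
Removed useless symbols: {Factor} and every production mentioning them.

Expr → b | b a | a b | c Term | c Atom; Term → a | a b c | Expr Expr | a c; Atom → a | a b | Term Atom Atom | c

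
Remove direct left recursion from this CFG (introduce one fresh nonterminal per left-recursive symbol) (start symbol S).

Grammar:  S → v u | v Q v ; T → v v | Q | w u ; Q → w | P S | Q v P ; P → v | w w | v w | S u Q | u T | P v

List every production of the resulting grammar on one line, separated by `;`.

Q, P are directly left-recursive.
For Q: α = {v P}, β = {w, P S}. Rewrite as Q → β Q' and Q' → α Q' | ε.
For P: α = {v}, β = {v, w w, v w, S u Q, u T}. Rewrite as P → β P' and P' → α P' | ε.

S → v u | v Q v; T → v v | Q | w u; Q → w Q' | P S Q'; P → v P' | w w P' | v w P' | S u Q P' | u T P'; Q' → v P Q' | ε; P' → v P' | ε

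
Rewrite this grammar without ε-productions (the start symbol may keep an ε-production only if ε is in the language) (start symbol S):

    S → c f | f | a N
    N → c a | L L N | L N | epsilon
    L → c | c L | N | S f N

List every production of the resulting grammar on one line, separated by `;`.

Nullable nonterminals: {L, N}.
ε ∉ L(G), so no ε-production is kept.
For each production, add variants omitting each subset of nullable occurrences: S → a N gives a N | a. N → L L N gives L L N | L L | L N | L. L → S f N gives S f N | S f.

S → c f | f | a N | a; N → c a | L L N | L L | L N | L; L → c | c L | N | S f N | S f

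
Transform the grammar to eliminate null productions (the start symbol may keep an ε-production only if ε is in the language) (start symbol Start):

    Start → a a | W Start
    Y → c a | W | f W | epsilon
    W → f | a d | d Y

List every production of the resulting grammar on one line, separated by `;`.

Nullable set = {Y}.
ε ∉ L(G), so no ε-production is kept.
For each production, add variants omitting each subset of nullable occurrences: W → d Y gives d Y | d.

Start → a a | W Start; Y → c a | W | f W; W → f | a d | d Y | d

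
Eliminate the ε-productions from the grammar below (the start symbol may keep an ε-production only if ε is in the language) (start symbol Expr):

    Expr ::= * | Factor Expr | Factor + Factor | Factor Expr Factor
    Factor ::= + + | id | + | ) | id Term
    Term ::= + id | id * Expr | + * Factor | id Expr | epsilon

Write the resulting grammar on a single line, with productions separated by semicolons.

Nullable nonterminals: {Term}.
ε ∉ L(G), so no ε-production is kept.

Expr ::= * | Factor Expr | Factor + Factor | Factor Expr Factor; Factor ::= + + | id | + | ) | id Term; Term ::= + id | id * Expr | + * Factor | id Expr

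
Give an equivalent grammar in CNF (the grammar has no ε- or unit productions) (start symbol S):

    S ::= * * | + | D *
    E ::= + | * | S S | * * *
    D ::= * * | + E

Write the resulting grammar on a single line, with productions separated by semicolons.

S ::= X1 X1 | + | D X1; E ::= + | * | S S | X1 Y1; D ::= X1 X1 | X2 E; X1 ::= *; X2 ::= +; Y1 ::= X1 X1

Introduce a nonterminal for each terminal appearing in a rule of length ≥ 2: X1 → *, X2 → +.
Binarize each right-hand side of length ≥ 3 by chaining fresh nonterminals (Y1, Y2, …): affected rules were E → X1 X1 X1.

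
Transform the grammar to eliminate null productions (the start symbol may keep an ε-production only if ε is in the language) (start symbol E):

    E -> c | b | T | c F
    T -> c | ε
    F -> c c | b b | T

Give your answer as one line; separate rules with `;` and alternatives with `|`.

E -> c | b | T | c F | ε; T -> c; F -> c c | b b | T

The nullable symbols are {E, F, T}.
ε ∈ L(G) since E is nullable, so keep E → ε.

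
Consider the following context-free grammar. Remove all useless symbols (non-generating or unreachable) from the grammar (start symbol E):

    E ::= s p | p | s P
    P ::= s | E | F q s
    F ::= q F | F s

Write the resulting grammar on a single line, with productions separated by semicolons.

Generating nonterminals: {E, P}.
Reachable from E after that: {E, P}.
Removed useless symbols: {F} and every production mentioning them.

E ::= s p | p | s P; P ::= s | E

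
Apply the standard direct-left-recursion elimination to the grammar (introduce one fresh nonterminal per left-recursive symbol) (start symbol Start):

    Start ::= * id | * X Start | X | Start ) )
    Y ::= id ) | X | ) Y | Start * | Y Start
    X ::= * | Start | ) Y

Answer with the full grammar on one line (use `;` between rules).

Start ::= * id Start1 | * X Start Start1 | X Start1; Y ::= id ) Y1 | X Y1 | ) Y Y1 | Start * Y1; X ::= * | Start | ) Y; Start1 ::= ) ) Start1 | ε; Y1 ::= Start Y1 | ε

Left recursion appears on Start, Y.
For Start: α = {) )}, β = {* id, * X Start, X}. Rewrite as Start → β Start1 and Start1 → α Start1 | ε.
For Y: α = {Start}, β = {id ), X, ) Y, Start *}. Rewrite as Y → β Y1 and Y1 → α Y1 | ε.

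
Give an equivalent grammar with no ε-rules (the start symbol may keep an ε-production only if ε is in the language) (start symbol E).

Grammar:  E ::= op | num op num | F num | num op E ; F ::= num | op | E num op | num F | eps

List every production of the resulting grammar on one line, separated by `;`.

E ::= op | num op num | F num | num | num op E; F ::= num | op | E num op | num F

The nullable symbols are {F}.
ε ∉ L(G), so no ε-production is kept.
For each production, add variants omitting each subset of nullable occurrences: E → F num gives F num | num.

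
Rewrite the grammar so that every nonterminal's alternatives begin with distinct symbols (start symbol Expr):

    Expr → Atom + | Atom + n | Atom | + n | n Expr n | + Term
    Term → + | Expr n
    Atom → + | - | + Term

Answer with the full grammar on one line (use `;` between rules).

Expr → n Expr n | Atom Expr1 | + Expr2; Term → + | Expr n; Atom → - | + Atom1; Expr1 → ε | + Expr11; Expr2 → n | Term; Atom1 → ε | Term; Expr11 → ε | n

Expr has alternatives sharing prefix 'Atom': factor to Expr → Atom Expr1 with Expr1 → + | + n | ε.
Expr has alternatives sharing prefix '+': factor to Expr → + Expr2 with Expr2 → n | Term.
Atom has alternatives sharing prefix '+': factor to Atom → + Atom1 with Atom1 → ε | Term.
Expr1 has alternatives sharing prefix '+': factor to Expr1 → + Expr11 with Expr11 → ε | n.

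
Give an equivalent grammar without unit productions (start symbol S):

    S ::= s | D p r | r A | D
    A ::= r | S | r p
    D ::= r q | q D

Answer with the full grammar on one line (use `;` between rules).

S ::= r q | q D | s | D p r | r A; A ::= r q | q D | s | D p r | r A | r | r p; D ::= r q | q D

Unit pairs: A ⇒* {D, S}; S ⇒* {D}.
Replace each nonterminal's rules with the union of the non-unit rules of every nonterminal it unit-derives.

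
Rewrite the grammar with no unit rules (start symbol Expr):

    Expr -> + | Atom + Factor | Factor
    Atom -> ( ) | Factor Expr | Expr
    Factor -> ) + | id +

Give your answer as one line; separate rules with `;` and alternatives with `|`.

Expr -> ) + | id + | + | Atom + Factor; Atom -> ( ) | Factor Expr | ) + | id + | + | Atom + Factor; Factor -> ) + | id +

Unit pairs: Atom ⇒* {Expr, Factor}; Expr ⇒* {Factor}.
For every A with A ⇒* B via unit rules, add B's non-unit alternatives to A; then delete every rule of the form X → Y.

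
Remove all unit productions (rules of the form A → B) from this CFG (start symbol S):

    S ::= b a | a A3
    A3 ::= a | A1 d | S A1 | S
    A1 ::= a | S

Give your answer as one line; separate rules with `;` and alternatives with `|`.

S ::= b a | a A3; A3 ::= b a | a A3 | a | A1 d | S A1; A1 ::= a | b a | a A3

Unit pairs: A1 ⇒* {S}; A3 ⇒* {S}.
For each unit pair (A, B), copy every non-unit production of B to A, then drop all unit productions.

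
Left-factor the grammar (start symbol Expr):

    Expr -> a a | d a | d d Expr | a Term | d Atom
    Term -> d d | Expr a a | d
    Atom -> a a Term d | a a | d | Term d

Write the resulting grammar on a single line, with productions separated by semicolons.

Expr -> d Expr1 | a Expr2; Term -> Expr a a | d Term1; Atom -> d | Term d | a a Atom1; Expr1 -> a | d Expr | Atom; Expr2 -> a | Term; Term1 -> d | ε; Atom1 -> Term d | ε

Expr has alternatives sharing prefix 'd': factor to Expr → d Expr1 with Expr1 → a | d Expr | Atom.
Expr has alternatives sharing prefix 'a': factor to Expr → a Expr2 with Expr2 → a | Term.
Term has alternatives sharing prefix 'd': factor to Term → d Term1 with Term1 → d | ε.
Atom has alternatives sharing prefix 'a a': factor to Atom → a a Atom1 with Atom1 → Term d | ε.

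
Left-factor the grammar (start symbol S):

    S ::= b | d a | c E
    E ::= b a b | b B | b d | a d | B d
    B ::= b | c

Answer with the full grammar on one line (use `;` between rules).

E has alternatives sharing prefix 'b': factor to E → b E' with E' → a b | B | d.

S ::= b | d a | c E; E ::= a d | B d | b E'; B ::= b | c; E' ::= a b | B | d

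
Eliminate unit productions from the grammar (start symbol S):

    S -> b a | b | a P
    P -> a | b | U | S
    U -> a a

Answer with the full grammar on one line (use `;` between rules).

Unit pairs: P ⇒* {S, U}.
For each unit pair (A, B), copy every non-unit production of B to A, then drop all unit productions.

S -> b a | b | a P; P -> a a | b a | b | a P | a; U -> a a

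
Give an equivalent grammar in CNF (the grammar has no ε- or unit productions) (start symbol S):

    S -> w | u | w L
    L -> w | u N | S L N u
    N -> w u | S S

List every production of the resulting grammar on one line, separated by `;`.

S -> w | u | X1 L; L -> w | X2 N | S Y1; N -> X1 X2 | S S; X1 -> w; X2 -> u; Y1 -> L Y2; Y2 -> N X2

Introduce a nonterminal for each terminal appearing in a rule of length ≥ 2: X1 → w, X2 → u.
Binarize each right-hand side of length ≥ 3 by chaining fresh nonterminals (Y1, Y2, …): affected rules were L → S L N X2.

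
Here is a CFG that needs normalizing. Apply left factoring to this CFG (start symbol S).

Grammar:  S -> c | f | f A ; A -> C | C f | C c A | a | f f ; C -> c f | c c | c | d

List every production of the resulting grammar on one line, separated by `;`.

S -> c | f S'; A -> a | f f | C A'; C -> d | c C'; S' -> ε | A; A' -> ε | f | c A; C' -> f | c | ε

S has alternatives sharing prefix 'f': factor to S → f S' with S' → ε | A.
A has alternatives sharing prefix 'C': factor to A → C A' with A' → ε | f | c A.
C has alternatives sharing prefix 'c': factor to C → c C' with C' → f | c | ε.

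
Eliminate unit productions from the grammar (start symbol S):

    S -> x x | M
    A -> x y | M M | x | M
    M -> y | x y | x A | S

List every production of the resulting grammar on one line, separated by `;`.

S -> x x | y | x y | x A; A -> x x | x y | M M | x | y | x A; M -> x x | y | x y | x A

Unit pairs: A ⇒* {M, S}; M ⇒* {S}; S ⇒* {M}.
Replace each nonterminal's rules with the union of the non-unit rules of every nonterminal it unit-derives.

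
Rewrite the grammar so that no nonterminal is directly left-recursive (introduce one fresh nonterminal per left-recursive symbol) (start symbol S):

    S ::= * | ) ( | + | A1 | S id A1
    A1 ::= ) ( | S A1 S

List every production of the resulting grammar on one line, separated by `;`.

Directly left-recursive nonterminal: S.
For S: α = {id A1}, β = {*, ) (, +, A1}. Rewrite as S → β S' and S' → α S' | ε.

S ::= * S' | ) ( S' | + S' | A1 S'; A1 ::= ) ( | S A1 S; S' ::= id A1 S' | ε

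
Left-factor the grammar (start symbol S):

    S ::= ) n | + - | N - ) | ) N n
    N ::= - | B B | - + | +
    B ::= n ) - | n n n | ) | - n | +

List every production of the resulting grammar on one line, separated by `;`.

S ::= + - | N - ) | ) S'; N ::= B B | + | - N'; B ::= ) | - n | + | n B'; S' ::= n | N n; N' ::= ε | +; B' ::= ) - | n n

S has alternatives sharing prefix ')': factor to S → ) S' with S' → n | N n.
N has alternatives sharing prefix '-': factor to N → - N' with N' → ε | +.
B has alternatives sharing prefix 'n': factor to B → n B' with B' → ) - | n n.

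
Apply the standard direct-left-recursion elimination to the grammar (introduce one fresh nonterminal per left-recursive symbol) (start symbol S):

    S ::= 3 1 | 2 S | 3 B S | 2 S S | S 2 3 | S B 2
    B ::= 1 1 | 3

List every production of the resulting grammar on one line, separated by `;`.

Left recursion appears on S.
For S: α = {2 3, B 2}, β = {3 1, 2 S, 3 B S, 2 S S}. Rewrite as S → β S' and S' → α S' | ε.

S ::= 3 1 S' | 2 S S' | 3 B S S' | 2 S S S'; B ::= 1 1 | 3; S' ::= 2 3 S' | B 2 S' | ε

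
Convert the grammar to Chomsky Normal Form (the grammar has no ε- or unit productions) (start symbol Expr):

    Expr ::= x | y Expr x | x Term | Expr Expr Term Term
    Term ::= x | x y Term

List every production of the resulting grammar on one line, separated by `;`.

Introduce a nonterminal for each terminal appearing in a rule of length ≥ 2: X1 → y, X2 → x.
Binarize each right-hand side of length ≥ 3 by chaining fresh nonterminals (Y1, Y2, …): affected rules were Expr → X1 Expr X2; Expr → Expr Expr Term Term; Term → X2 X1 Term.

Expr ::= x | X1 Y1 | X2 Term | Expr Y2; Term ::= x | X2 Y4; X1 ::= y; X2 ::= x; Y1 ::= Expr X2; Y2 ::= Expr Y3; Y3 ::= Term Term; Y4 ::= X1 Term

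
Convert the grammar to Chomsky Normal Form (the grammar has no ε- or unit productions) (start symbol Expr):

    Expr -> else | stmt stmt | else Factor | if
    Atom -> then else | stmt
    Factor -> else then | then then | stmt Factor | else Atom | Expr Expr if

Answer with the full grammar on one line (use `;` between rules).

Introduce a nonterminal for each terminal appearing in a rule of length ≥ 2: X1 → stmt, X2 → else, X3 → then, X4 → if.
Binarize each right-hand side of length ≥ 3 by chaining fresh nonterminals (Y1, Y2, …): affected rules were Factor → Expr Expr X4.

Expr -> else | X1 X1 | X2 Factor | if; Atom -> X3 X2 | stmt; Factor -> X2 X3 | X3 X3 | X1 Factor | X2 Atom | Expr Y1; X1 -> stmt; X2 -> else; X3 -> then; X4 -> if; Y1 -> Expr X4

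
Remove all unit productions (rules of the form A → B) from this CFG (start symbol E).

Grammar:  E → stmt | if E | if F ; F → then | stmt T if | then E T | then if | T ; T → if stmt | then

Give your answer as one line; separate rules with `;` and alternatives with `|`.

Unit pairs: F ⇒* {T}.
For every A with A ⇒* B via unit rules, add B's non-unit alternatives to A; then delete every rule of the form X → Y.

E → stmt | if E | if F; F → then | stmt T if | then E T | then if | if stmt; T → if stmt | then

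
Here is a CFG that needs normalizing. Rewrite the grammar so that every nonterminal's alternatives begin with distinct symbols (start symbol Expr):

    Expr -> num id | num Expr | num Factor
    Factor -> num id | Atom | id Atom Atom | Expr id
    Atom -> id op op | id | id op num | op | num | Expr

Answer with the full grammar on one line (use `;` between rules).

Expr -> num Expr1; Factor -> num id | Atom | id Atom Atom | Expr id; Atom -> op | num | Expr | id Atom1; Expr1 -> id | Expr | Factor; Atom1 -> ε | op Atom11; Atom11 -> op | num

Expr has alternatives sharing prefix 'num': factor to Expr → num Expr1 with Expr1 → id | Expr | Factor.
Atom has alternatives sharing prefix 'id': factor to Atom → id Atom1 with Atom1 → op op | ε | op num.
Atom1 has alternatives sharing prefix 'op': factor to Atom1 → op Atom11 with Atom11 → op | num.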